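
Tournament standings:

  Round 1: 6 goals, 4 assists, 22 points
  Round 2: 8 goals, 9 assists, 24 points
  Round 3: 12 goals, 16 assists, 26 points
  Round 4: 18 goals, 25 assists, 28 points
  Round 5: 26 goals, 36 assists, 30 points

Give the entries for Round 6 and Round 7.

36 goals, 49 assists, 32 points; 48 goals, 64 assists, 34 points

For the goals, differences are 2, 4, 6, … (increasing by 2 each time): 6, 8, 12, 18, 26 → 36 → 48.
Assists goes 4, 9, 16, 25, 36 → 49 → 64 (perfect squares: 2², 3², 4², …).
Points: +2 each step, so 22, 24, 26, 28, 30 → 32 → 34.
So the next two records are 36 goals, 49 assists, 32 points and 48 goals, 64 assists, 34 points.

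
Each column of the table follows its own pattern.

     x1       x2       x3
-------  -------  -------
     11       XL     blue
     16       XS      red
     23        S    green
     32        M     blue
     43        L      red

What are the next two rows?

56  XL  green; 71  XS  blue

For the column x1, differences are 5, 7, 9, … (increasing by 2 each time): 11, 16, 23, 32, 43 → 56 → 71.
For the column x2, runs through clothing sizes XS→XL: XL, XS, S, M, L → XL → XS.
Column x3: repeats blue → red → green, so blue, red, green, blue, red → green → blue.
So the next two rows are 56  XL  green and 71  XS  blue.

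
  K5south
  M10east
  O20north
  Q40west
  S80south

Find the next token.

U160east

Letter goes K, M, O, Q, S → U (letters move forward 2 places in the alphabet).
Second component: ×2 each step; 5, 10, 20, 40, 80 → 160.
Direction: south, east, north, west, south → east (repeats south → east → north → west).
Combining the parts gives U160east.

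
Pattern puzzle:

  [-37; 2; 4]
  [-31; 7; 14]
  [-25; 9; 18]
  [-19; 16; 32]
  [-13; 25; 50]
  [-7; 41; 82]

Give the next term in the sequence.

[-1; 66; 132]

For the first coordinate, +6 each step: -37, -31, -25, -19, -13, -7 → -1.
For the second coordinate, each term is the sum of the two before it: 2, 7, 9, 16, 25, 41 → 66.
Third coordinate: always 2 × the second coordinate, so 4, 14, 18, 32, 50, 82 → 132.
Putting it together: [-1; 66; 132].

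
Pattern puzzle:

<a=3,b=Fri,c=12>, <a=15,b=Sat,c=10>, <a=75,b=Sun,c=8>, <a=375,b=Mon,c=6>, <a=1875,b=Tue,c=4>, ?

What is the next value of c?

C — −2 each step: 12, 10, 8, 6, 4 → 2.

2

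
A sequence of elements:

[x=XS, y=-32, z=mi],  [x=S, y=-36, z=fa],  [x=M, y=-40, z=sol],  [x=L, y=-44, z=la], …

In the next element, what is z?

ti

Z: runs through the solfège scale do→ti; mi, fa, sol, la → ti.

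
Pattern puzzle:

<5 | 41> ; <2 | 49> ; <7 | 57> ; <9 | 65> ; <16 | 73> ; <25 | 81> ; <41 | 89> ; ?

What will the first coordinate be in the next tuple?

66

First coordinate: each term is the sum of the two before it; 5, 2, 7, 9, 16, 25, 41 → 66.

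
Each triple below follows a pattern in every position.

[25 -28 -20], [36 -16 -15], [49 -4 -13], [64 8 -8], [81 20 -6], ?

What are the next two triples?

[100 32 -1], [121 44 1]

First part: 25, 36, 49, 64, 81 → 100 → 121 (perfect squares: 5², 6², 7², …).
Second part: +12 each step, so -28, -16, -4, 8, 20 → 32 → 44.
Third part: -20, -15, -13, -8, -6 → -1 → 1 (alternating steps +5, +2, +5, +2, …).
Putting the parts together: [100 32 -1] and then [121 44 1].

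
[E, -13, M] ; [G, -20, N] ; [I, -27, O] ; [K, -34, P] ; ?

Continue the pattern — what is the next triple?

First letter goes E, G, I, K → M (letters move forward 2 places in the alphabet).
Second value — −7 each step: -13, -20, -27, -34 → -41.
Second letter: letters move forward 1 place in the alphabet, so M, N, O, P → Q.
So the next triple is [M, -41, Q].

[M, -41, Q]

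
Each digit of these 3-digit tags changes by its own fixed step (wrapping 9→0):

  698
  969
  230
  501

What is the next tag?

For the first digit, +3 each step, mod 10: 6, 9, 2, 5 → 8.
Second digit: −3 each step, mod 10, so 9, 6, 3, 0 → 7.
Third digit: 8, 9, 0, 1 → 2 (+1 each step, mod 10).
So the next tag is 872.

872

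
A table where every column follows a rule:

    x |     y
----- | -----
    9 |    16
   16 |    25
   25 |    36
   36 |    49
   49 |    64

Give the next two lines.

64  81; 81  100

Column x: 9, 16, 25, 36, 49 → 64 → 81 (perfect squares: 3², 4², 5², …).
Column y goes 16, 25, 36, 49, 64 → 81 → 100 (perfect squares: 4², 5², 6², …).
So the next two lines are 64  81 and 81  100.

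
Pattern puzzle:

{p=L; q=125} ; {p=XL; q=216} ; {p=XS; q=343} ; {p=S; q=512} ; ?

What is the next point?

P: L, XL, XS, S → M (runs through clothing sizes XS→XL).
Q: 125, 216, 343, 512 → 729 (perfect cubes: 5³, 6³, 7³, …).
Combining the parts gives {p=M; q=729}.

{p=M; q=729}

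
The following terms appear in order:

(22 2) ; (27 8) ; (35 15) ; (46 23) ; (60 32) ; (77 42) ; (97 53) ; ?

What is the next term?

First coordinate: differences are 5, 8, 11, … (increasing by 3 each time); 22, 27, 35, 46, 60, 77, 97 → 120.
Second coordinate — differences are 6, 7, 8, … (increasing by 1 each time): 2, 8, 15, 23, 32, 42, 53 → 65.
Combining the parts gives (120 65).

(120 65)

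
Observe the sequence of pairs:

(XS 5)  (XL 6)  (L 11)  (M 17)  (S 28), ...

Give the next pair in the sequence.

(XS 45)

Size: runs backward through clothing sizes XS→XL, so XS, XL, L, M, S → XS.
Second coordinate goes 5, 6, 11, 17, 28 → 45 (each term is the sum of the two before it).
Combining the parts gives (XS 45).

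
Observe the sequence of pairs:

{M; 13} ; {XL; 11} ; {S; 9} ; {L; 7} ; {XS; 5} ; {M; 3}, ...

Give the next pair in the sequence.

Size — repeats M → XL → S → L → XS: M, XL, S, L, XS, M → XL.
For the second component, −2 each step: 13, 11, 9, 7, 5, 3 → 1.
So the next pair is {XL; 1}.

{XL; 1}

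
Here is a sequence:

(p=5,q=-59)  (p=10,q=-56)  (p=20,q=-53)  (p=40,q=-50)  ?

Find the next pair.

P: ×2 each step, so 5, 10, 20, 40 → 80.
Q: -59, -56, -53, -50 → -47 (+3 each step).
Putting it together: (p=80,q=-47).

(p=80,q=-47)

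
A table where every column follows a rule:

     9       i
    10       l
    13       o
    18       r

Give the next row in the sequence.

25  u

First component: differences are 1, 3, 5, … (increasing by 2 each time), so 9, 10, 13, 18 → 25.
Letter: i, l, o, r → u (letters move forward 3 places in the alphabet).
Combining the parts gives 25  u.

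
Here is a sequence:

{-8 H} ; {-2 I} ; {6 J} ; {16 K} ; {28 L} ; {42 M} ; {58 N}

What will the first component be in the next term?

First component: -8, -2, 6, 16, 28, 42, 58 → 76 (differences are 6, 8, 10, … (increasing by 2 each time)).
Letter goes H, I, J, K, L, M, N → O (letters move forward 1 place in the alphabet).

76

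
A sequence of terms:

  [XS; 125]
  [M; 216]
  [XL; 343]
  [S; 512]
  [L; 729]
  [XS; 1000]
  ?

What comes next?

For the size, repeats XS → M → XL → S → L: XS, M, XL, S, L, XS → M.
Second slot: perfect cubes: 5³, 6³, 7³, …; 125, 216, 343, 512, 729, 1000 → 1331.
So the next term is [M; 1331].

[M; 1331]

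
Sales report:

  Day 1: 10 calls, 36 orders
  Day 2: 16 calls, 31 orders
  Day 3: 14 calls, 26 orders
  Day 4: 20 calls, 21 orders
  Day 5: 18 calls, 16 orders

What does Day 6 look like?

24 calls, 11 orders

Calls goes 10, 16, 14, 20, 18 → 24 (alternating steps +6, −2, +6, −2, …).
Orders — −5 each step: 36, 31, 26, 21, 16 → 11.
Putting it together: 24 calls, 11 orders.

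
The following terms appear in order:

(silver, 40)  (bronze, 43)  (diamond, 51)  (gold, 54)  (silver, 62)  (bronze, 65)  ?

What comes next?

(diamond, 73)

Rank: repeats silver → bronze → diamond → gold, so silver, bronze, diamond, gold, silver, bronze → diamond.
For the second slot, alternating steps +3, +8, +3, +8, …: 40, 43, 51, 54, 62, 65 → 73.
So the next term is (diamond, 73).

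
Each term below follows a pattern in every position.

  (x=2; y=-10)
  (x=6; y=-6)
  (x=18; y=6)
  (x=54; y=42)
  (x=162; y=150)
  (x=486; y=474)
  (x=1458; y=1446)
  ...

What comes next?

(x=4374; y=4362)

X goes 2, 6, 18, 54, 162, 486, 1458 → 4374 (×3 each step).
Y: -10, -6, 6, 42, 150, 474, 1446 → 4362 (always 12 less than the x).
Combining the parts gives (x=4374; y=4362).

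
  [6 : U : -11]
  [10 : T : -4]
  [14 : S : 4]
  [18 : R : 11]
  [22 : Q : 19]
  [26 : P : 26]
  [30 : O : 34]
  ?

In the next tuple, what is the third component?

First component: +4 each step; 6, 10, 14, 18, 22, 26, 30 → 34.
Letter: U, T, S, R, Q, P, O → N (letters move back 1 place in the alphabet).
Third component goes -11, -4, 4, 11, 19, 26, 34 → 41 (alternating steps +7, +8, +7, +8, …).

41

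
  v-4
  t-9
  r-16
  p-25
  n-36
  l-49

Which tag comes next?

Letter: v, t, r, p, n, l → j (letters move back 2 places in the alphabet).
Second component goes 4, 9, 16, 25, 36, 49 → 64 (perfect squares: 2², 3², 4², …).
So the next tag is j-64.

j-64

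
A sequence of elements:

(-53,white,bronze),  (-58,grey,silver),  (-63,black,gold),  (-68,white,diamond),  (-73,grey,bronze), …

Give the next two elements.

(-78,black,silver), (-83,white,gold)

First coordinate: −5 each step; -53, -58, -63, -68, -73 → -78 → -83.
Shade — repeats white → grey → black: white, grey, black, white, grey → black → white.
Rank: repeats bronze → silver → gold → diamond, so bronze, silver, gold, diamond, bronze → silver → gold.
So the next two elements are (-78,black,silver) and (-83,white,gold).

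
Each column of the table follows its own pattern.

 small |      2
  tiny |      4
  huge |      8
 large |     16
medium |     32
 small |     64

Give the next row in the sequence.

Size: repeats small → tiny → huge → large → medium, so small, tiny, huge, large, medium, small → tiny.
Second component — ×2 each step: 2, 4, 8, 16, 32, 64 → 128.
So the next row is tiny  128.

tiny  128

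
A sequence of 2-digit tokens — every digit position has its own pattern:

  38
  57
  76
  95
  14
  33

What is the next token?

52

First digit — +2 each step, mod 10: 3, 5, 7, 9, 1, 3 → 5.
For the second digit, −1 each step, mod 10: 8, 7, 6, 5, 4, 3 → 2.
Combining the parts gives 52.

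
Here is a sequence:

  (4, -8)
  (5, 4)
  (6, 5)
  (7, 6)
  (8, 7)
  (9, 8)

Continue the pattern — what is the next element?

First part goes 4, 5, 6, 7, 8, 9 → 10 (+1 each step).
For the second part, always the previous value of the first part: -8, 4, 5, 6, 7, 8 → 9.
So the next element is (10, 9).

(10, 9)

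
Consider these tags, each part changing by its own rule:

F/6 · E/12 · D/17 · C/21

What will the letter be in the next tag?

For the letter, letters move back 1 place in the alphabet: F, E, D, C → B.
Second component: 6, 12, 17, 21 → 24 (differences are 6, 5, 4, … (decreasing by 1 each time)).

B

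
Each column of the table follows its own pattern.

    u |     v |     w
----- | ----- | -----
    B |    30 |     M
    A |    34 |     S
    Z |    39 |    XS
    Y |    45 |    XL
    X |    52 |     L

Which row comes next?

W  60  M

For the column u, letters move back 1 place in the alphabet, wrapping A→Z: B, A, Z, Y, X → W.
Column v: differences are 4, 5, 6, … (increasing by 1 each time), so 30, 34, 39, 45, 52 → 60.
Column w: runs backward through clothing sizes XS→XL; M, S, XS, XL, L → M.
So the next row is W  60  M.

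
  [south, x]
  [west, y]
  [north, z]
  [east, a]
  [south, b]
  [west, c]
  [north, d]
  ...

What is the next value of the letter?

e

Letter goes x, y, z, a, b, c, d → e (letters move forward 1 place in the alphabet, wrapping Z→A).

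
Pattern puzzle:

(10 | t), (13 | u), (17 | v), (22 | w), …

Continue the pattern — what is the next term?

(28 | x)

First slot goes 10, 13, 17, 22 → 28 (differences are 3, 4, 5, … (increasing by 1 each time)).
Letter: t, u, v, w → x (letters move forward 1 place in the alphabet).
Combining the parts gives (28 | x).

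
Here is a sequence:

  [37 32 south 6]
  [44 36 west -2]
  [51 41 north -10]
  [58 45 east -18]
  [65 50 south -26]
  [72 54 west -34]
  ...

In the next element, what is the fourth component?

-42

First component: +7 each step, so 37, 44, 51, 58, 65, 72 → 79.
Second component: 32, 36, 41, 45, 50, 54 → 59 (alternating steps +4, +5, +4, +5, …).
Direction goes south, west, north, east, south, west → north (repeats south → west → north → east).
Fourth component: −8 each step; 6, -2, -10, -18, -26, -34 → -42.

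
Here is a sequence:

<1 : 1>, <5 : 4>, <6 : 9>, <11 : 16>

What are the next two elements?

<17 : 25>, <28 : 36>

For the first component, each term is the sum of the two before it: 1, 5, 6, 11 → 17 → 28.
For the second component, perfect squares: 1², 2², 3², …: 1, 4, 9, 16 → 25 → 36.
So the next two elements are <17 : 25> and <28 : 36>.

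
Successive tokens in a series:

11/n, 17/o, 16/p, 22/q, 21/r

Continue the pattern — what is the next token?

27/s

First component: alternating steps +6, −1, +6, −1, …, so 11, 17, 16, 22, 21 → 27.
Letter goes n, o, p, q, r → s (letters move forward 1 place in the alphabet).
Putting it together: 27/s.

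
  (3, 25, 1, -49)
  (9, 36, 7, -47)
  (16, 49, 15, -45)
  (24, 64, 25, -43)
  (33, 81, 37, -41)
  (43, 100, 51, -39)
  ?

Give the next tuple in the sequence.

(54, 121, 67, -37)

First part — differences are 6, 7, 8, … (increasing by 1 each time): 3, 9, 16, 24, 33, 43 → 54.
Second part goes 25, 36, 49, 64, 81, 100 → 121 (perfect squares: 5², 6², 7², …).
Third part: 1, 7, 15, 25, 37, 51 → 67 (differences are 6, 8, 10, … (increasing by 2 each time)).
Fourth part goes -49, -47, -45, -43, -41, -39 → -37 (+2 each step).
So the next tuple is (54, 121, 67, -37).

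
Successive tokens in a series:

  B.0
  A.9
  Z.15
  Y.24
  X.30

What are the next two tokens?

W.39 then V.45

Letter — letters move back 1 place in the alphabet, wrapping A→Z: B, A, Z, Y, X → W → V.
Second component goes 0, 9, 15, 24, 30 → 39 → 45 (alternating steps +9, +6, +9, +6, …).
Putting the parts together: W.39 and then V.45.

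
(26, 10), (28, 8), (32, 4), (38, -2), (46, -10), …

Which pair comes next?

(56, -20)

First entry: differences are 2, 4, 6, … (increasing by 2 each time); 26, 28, 32, 38, 46 → 56.
Second entry goes 10, 8, 4, -2, -10 → -20 (together with the first entry always sums to 36).
Combining the parts gives (56, -20).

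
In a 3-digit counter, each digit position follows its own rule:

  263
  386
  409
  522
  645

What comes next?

First digit goes 2, 3, 4, 5, 6 → 7 (+1 each step, mod 10).
For the second digit, +2 each step, mod 10: 6, 8, 0, 2, 4 → 6.
Third digit — +3 each step, mod 10: 3, 6, 9, 2, 5 → 8.
Combining the parts gives 768.

768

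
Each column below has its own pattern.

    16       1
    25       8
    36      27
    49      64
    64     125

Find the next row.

First component: perfect squares: 4², 5², 6², …, so 16, 25, 36, 49, 64 → 81.
Second component — perfect cubes: 1³, 2³, 3³, …: 1, 8, 27, 64, 125 → 216.
Combining the parts gives 81  216.

81  216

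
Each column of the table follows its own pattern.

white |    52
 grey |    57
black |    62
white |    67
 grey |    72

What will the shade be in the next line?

black

Shade: repeats white → grey → black, so white, grey, black, white, grey → black.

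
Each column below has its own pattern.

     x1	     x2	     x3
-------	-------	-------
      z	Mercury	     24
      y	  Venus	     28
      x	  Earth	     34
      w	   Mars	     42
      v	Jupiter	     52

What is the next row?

Column x1: letters move back 1 place in the alphabet, so z, y, x, w, v → u.
Column x2: runs through the planets Mercury→Neptune; Mercury, Venus, Earth, Mars, Jupiter → Saturn.
Column x3: differences are 4, 6, 8, … (increasing by 2 each time); 24, 28, 34, 42, 52 → 64.
Combining the parts gives u  Saturn  64.

u  Saturn  64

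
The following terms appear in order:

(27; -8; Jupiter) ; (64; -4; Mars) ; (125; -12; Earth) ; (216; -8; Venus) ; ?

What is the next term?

(343; -16; Mercury)

For the first value, perfect cubes: 3³, 4³, 5³, …: 27, 64, 125, 216 → 343.
Second value: alternating steps +4, −8, +4, −8, …; -8, -4, -12, -8 → -16.
Planet goes Jupiter, Mars, Earth, Venus → Mercury (runs backward through the planets Mercury→Neptune).
So the next term is (343; -16; Mercury).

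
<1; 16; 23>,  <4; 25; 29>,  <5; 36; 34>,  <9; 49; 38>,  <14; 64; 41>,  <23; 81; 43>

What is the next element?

<37; 100; 44>

First component: each term is the sum of the two before it, so 1, 4, 5, 9, 14, 23 → 37.
For the second component, perfect squares: 4², 5², 6², …: 16, 25, 36, 49, 64, 81 → 100.
Third component: 23, 29, 34, 38, 41, 43 → 44 (differences are 6, 5, 4, … (decreasing by 1 each time)).
Putting it together: <37; 100; 44>.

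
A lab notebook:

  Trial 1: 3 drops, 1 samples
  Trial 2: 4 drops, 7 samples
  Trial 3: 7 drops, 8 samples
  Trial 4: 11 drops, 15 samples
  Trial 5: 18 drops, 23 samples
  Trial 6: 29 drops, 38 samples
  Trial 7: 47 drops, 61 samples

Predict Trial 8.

76 drops, 99 samples

For the drops, each term is the sum of the two before it: 3, 4, 7, 11, 18, 29, 47 → 76.
For the samples, each term is the sum of the two before it: 1, 7, 8, 15, 23, 38, 61 → 99.
So the next row is 76 drops, 99 samples.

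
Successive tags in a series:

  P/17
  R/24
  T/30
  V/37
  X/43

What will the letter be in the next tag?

Letter: letters move forward 2 places in the alphabet, so P, R, T, V, X → Z.

Z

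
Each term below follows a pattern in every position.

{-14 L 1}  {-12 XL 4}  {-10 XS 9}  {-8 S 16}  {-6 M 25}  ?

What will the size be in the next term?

L

First slot: +2 each step, so -14, -12, -10, -8, -6 → -4.
Size: runs through clothing sizes XS→XL, so L, XL, XS, S, M → L.
For the third slot, perfect squares: 1², 2², 3², …: 1, 4, 9, 16, 25 → 36.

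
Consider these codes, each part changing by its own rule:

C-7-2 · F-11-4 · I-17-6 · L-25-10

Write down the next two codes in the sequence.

Letter: letters move forward 3 places in the alphabet; C, F, I, L → O → R.
Second component — differences are 4, 6, 8, … (increasing by 2 each time): 7, 11, 17, 25 → 35 → 47.
Third component — each term is the sum of the two before it: 2, 4, 6, 10 → 16 → 26.
So the next two codes are O-35-16 and R-47-26.

O-35-16, R-47-26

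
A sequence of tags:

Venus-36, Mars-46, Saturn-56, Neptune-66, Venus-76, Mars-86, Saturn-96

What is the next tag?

Planet goes Venus, Mars, Saturn, Neptune, Venus, Mars, Saturn → Neptune (repeats Venus → Mars → Saturn → Neptune).
Second component: 36, 46, 56, 66, 76, 86, 96 → 106 (+10 each step).
Combining the parts gives Neptune-106.

Neptune-106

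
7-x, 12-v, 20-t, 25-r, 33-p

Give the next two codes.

First component goes 7, 12, 20, 25, 33 → 38 → 46 (alternating steps +5, +8, +5, +8, …).
Letter goes x, v, t, r, p → n → l (letters move back 2 places in the alphabet).
So the next two codes are 38-n and 46-l.

38-n then 46-l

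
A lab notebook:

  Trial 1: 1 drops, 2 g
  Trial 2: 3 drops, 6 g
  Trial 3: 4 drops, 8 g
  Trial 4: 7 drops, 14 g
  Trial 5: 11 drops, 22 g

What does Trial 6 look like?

18 drops, 36 g

Drops goes 1, 3, 4, 7, 11 → 18 (each term is the sum of the two before it).
G: 2, 6, 8, 14, 22 → 36 (always 2 × the drops).
Combining the parts gives 18 drops, 36 g.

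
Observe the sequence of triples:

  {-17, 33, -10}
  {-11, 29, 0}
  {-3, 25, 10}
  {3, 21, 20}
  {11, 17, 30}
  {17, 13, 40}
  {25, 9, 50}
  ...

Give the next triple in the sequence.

For the first coordinate, alternating steps +6, +8, +6, +8, …: -17, -11, -3, 3, 11, 17, 25 → 31.
Second coordinate: −4 each step, so 33, 29, 25, 21, 17, 13, 9 → 5.
For the third coordinate, +10 each step: -10, 0, 10, 20, 30, 40, 50 → 60.
Putting it together: {31, 5, 60}.

{31, 5, 60}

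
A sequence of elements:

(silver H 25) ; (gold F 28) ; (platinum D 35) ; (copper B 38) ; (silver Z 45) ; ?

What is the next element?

Metal: repeats silver → gold → platinum → copper; silver, gold, platinum, copper, silver → gold.
Letter: H, F, D, B, Z → X (letters move back 2 places in the alphabet, wrapping A→Z).
Third component goes 25, 28, 35, 38, 45 → 48 (alternating steps +3, +7, +3, +7, …).
Putting it together: (gold X 48).

(gold X 48)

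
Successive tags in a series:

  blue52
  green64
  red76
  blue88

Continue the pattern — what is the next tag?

Colour: blue, green, red, blue → green (repeats blue → green → red).
Second component — +12 each step: 52, 64, 76, 88 → 100.
Putting it together: green100.

green100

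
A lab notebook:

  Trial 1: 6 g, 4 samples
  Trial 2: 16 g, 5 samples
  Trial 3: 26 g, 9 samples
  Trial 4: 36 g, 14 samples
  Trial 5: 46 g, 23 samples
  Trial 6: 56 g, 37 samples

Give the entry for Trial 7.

66 g, 60 samples

G: 6, 16, 26, 36, 46, 56 → 66 (+10 each step).
Samples — each term is the sum of the two before it: 4, 5, 9, 14, 23, 37 → 60.
So the next line is 66 g, 60 samples.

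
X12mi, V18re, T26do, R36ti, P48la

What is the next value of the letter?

N

For the letter, letters move back 2 places in the alphabet: X, V, T, R, P → N.
Second component: differences are 6, 8, 10, … (increasing by 2 each time), so 12, 18, 26, 36, 48 → 62.
Note: runs backward through the solfège scale do→ti, so mi, re, do, ti, la → sol.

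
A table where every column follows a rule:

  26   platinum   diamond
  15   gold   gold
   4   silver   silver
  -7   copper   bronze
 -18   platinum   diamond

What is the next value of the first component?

First component: −11 each step, so 26, 15, 4, -7, -18 → -29.
Metal: repeats platinum → gold → silver → copper; platinum, gold, silver, copper, platinum → gold.
Rank goes diamond, gold, silver, bronze, diamond → gold (repeats diamond → gold → silver → bronze).

-29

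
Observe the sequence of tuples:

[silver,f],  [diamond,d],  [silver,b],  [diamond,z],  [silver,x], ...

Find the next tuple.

Rank: silver, diamond, silver, diamond, silver → diamond (alternates silver ↔ diamond).
Letter — letters move back 2 places in the alphabet, wrapping A→Z: f, d, b, z, x → v.
Putting it together: [diamond,v].

[diamond,v]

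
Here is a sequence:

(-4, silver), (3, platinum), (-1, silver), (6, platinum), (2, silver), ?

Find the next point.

(9, platinum)

First entry: alternating steps +7, −4, +7, −4, …; -4, 3, -1, 6, 2 → 9.
Metal — alternates silver ↔ platinum: silver, platinum, silver, platinum, silver → platinum.
Putting it together: (9, platinum).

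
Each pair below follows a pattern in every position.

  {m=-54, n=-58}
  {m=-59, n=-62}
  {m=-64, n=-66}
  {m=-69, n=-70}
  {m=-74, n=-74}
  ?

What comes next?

{m=-79, n=-78}

M: -54, -59, -64, -69, -74 → -79 (−5 each step).
N: -58, -62, -66, -70, -74 → -78 (−4 each step).
So the next pair is {m=-79, n=-78}.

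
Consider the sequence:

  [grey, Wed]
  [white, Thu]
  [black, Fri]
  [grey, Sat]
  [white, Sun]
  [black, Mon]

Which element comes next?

Shade: repeats grey → white → black; grey, white, black, grey, white, black → grey.
Day: runs through the weekdays Mon→Sun; Wed, Thu, Fri, Sat, Sun, Mon → Tue.
So the next element is [grey, Tue].

[grey, Tue]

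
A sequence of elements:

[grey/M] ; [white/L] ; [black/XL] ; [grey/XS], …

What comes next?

[white/S]

Shade — repeats grey → white → black: grey, white, black, grey → white.
Size: M, L, XL, XS → S (runs through clothing sizes XS→XL).
So the next element is [white/S].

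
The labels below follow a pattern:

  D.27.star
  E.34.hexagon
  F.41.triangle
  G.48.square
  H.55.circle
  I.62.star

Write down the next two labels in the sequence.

For the letter, letters move forward 1 place in the alphabet: D, E, F, G, H, I → J → K.
Second component: 27, 34, 41, 48, 55, 62 → 69 → 76 (+7 each step).
Shape goes star, hexagon, triangle, square, circle, star → hexagon → triangle (repeats star → hexagon → triangle → square → circle).
So the next two labels are J.69.hexagon and K.76.triangle.

J.69.hexagon, K.76.triangle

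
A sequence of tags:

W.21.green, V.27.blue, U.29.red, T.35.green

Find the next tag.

Letter goes W, V, U, T → S (letters move back 1 place in the alphabet).
Second component: 21, 27, 29, 35 → 37 (alternating steps +6, +2, +6, +2, …).
Colour goes green, blue, red, green → blue (repeats green → blue → red).
Putting it together: S.37.blue.

S.37.blue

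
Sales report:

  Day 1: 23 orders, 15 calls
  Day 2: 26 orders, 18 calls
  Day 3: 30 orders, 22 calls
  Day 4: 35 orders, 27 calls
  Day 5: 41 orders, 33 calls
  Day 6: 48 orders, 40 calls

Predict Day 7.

For the orders, differences are 3, 4, 5, … (increasing by 1 each time): 23, 26, 30, 35, 41, 48 → 56.
Calls goes 15, 18, 22, 27, 33, 40 → 48 (differences are 3, 4, 5, … (increasing by 1 each time)).
Putting it together: 56 orders, 48 calls.

56 orders, 48 calls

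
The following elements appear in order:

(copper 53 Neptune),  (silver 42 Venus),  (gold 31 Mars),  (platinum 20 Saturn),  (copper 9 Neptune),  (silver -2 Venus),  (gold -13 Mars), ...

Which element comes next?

(platinum -24 Saturn)

Metal: repeats copper → silver → gold → platinum; copper, silver, gold, platinum, copper, silver, gold → platinum.
Second slot: −11 each step, so 53, 42, 31, 20, 9, -2, -13 → -24.
Planet goes Neptune, Venus, Mars, Saturn, Neptune, Venus, Mars → Saturn (repeats Neptune → Venus → Mars → Saturn).
Putting it together: (platinum -24 Saturn).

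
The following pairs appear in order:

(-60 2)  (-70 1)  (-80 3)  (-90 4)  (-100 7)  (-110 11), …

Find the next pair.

(-120 18)

For the first part, −10 each step: -60, -70, -80, -90, -100, -110 → -120.
Second part: 2, 1, 3, 4, 7, 11 → 18 (each term is the sum of the two before it).
Putting it together: (-120 18).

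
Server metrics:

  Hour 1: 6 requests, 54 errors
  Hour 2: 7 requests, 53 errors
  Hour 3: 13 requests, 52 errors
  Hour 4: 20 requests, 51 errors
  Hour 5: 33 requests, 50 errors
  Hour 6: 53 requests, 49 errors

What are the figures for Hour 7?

Requests: each term is the sum of the two before it, so 6, 7, 13, 20, 33, 53 → 86.
For the errors, −1 each step: 54, 53, 52, 51, 50, 49 → 48.
Combining the parts gives 86 requests, 48 errors.

86 requests, 48 errors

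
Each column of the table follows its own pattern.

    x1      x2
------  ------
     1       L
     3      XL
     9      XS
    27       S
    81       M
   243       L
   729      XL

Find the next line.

Column x1 goes 1, 3, 9, 27, 81, 243, 729 → 2187 (×3 each step).
Column x2: L, XL, XS, S, M, L, XL → XS (repeats L → XL → XS → S → M).
Putting it together: 2187  XS.

2187  XS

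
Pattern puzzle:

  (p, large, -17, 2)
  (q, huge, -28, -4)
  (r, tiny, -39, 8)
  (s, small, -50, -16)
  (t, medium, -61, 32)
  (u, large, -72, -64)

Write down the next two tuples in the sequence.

For the letter, letters move forward 1 place in the alphabet: p, q, r, s, t, u → v → w.
Size — repeats large → huge → tiny → small → medium: large, huge, tiny, small, medium, large → huge → tiny.
Third entry goes -17, -28, -39, -50, -61, -72 → -83 → -94 (−11 each step).
Fourth entry: ×(-2) each step, so 2, -4, 8, -16, 32, -64 → 128 → -256.
Putting the parts together: (v, huge, -83, 128) and then (w, tiny, -94, -256).

(v, huge, -83, 128), (w, tiny, -94, -256)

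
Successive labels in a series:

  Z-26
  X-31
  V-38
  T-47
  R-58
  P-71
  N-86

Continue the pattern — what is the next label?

Letter: letters move back 2 places in the alphabet, so Z, X, V, T, R, P, N → L.
For the second component, differences are 5, 7, 9, … (increasing by 2 each time): 26, 31, 38, 47, 58, 71, 86 → 103.
Putting it together: L-103.

L-103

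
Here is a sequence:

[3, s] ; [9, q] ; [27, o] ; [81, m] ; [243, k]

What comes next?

[729, i]

First part — ×3 each step: 3, 9, 27, 81, 243 → 729.
Letter goes s, q, o, m, k → i (letters move back 2 places in the alphabet).
So the next term is [729, i].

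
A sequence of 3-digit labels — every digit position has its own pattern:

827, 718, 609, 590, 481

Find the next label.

First digit: −1 each step, mod 10; 8, 7, 6, 5, 4 → 3.
Second digit: −1 each step, mod 10; 2, 1, 0, 9, 8 → 7.
Third digit: +1 each step, mod 10; 7, 8, 9, 0, 1 → 2.
Putting it together: 372.

372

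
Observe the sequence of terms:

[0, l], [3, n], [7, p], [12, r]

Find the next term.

First slot goes 0, 3, 7, 12 → 18 (differences are 3, 4, 5, … (increasing by 1 each time)).
Letter — letters move forward 2 places in the alphabet: l, n, p, r → t.
Combining the parts gives [18, t].

[18, t]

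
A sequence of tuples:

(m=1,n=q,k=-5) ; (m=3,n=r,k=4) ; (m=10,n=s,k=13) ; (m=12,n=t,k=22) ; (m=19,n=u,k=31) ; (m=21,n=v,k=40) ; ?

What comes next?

(m=28,n=w,k=49)

For the m, alternating steps +2, +7, +2, +7, …: 1, 3, 10, 12, 19, 21 → 28.
N goes q, r, s, t, u, v → w (letters move forward 1 place in the alphabet).
K — +9 each step: -5, 4, 13, 22, 31, 40 → 49.
So the next tuple is (m=28,n=w,k=49).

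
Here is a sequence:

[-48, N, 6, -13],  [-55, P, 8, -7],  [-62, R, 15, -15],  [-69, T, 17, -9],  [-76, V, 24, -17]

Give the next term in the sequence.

First slot — −7 each step: -48, -55, -62, -69, -76 → -83.
Letter: letters move forward 2 places in the alphabet; N, P, R, T, V → X.
Third slot: alternating steps +2, +7, +2, +7, …, so 6, 8, 15, 17, 24 → 26.
For the fourth slot, alternating steps +6, −8, +6, −8, …: -13, -7, -15, -9, -17 → -11.
So the next term is [-83, X, 26, -11].

[-83, X, 26, -11]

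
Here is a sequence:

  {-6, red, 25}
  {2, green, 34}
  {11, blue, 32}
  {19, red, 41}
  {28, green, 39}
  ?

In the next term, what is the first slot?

36

First slot goes -6, 2, 11, 19, 28 → 36 (alternating steps +8, +9, +8, +9, …).
Colour: red, green, blue, red, green → blue (repeats red → green → blue).
Third slot — alternating steps +9, −2, +9, −2, …: 25, 34, 32, 41, 39 → 48.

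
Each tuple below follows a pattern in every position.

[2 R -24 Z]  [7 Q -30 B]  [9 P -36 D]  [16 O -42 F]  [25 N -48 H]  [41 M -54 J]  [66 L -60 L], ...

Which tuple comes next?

[107 K -66 N]

First part: each term is the sum of the two before it, so 2, 7, 9, 16, 25, 41, 66 → 107.
First letter goes R, Q, P, O, N, M, L → K (letters move back 1 place in the alphabet).
For the third part, −6 each step: -24, -30, -36, -42, -48, -54, -60 → -66.
Second letter: letters move forward 2 places in the alphabet, wrapping Z→A; Z, B, D, F, H, J, L → N.
So the next tuple is [107 K -66 N].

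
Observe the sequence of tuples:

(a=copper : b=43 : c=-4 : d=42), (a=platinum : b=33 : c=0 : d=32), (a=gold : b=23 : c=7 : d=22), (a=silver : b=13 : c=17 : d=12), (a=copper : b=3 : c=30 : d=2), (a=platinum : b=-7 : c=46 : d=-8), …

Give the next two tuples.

(a=gold : b=-17 : c=65 : d=-18), (a=silver : b=-27 : c=87 : d=-28)

A: repeats copper → platinum → gold → silver; copper, platinum, gold, silver, copper, platinum → gold → silver.
B: −10 each step; 43, 33, 23, 13, 3, -7 → -17 → -27.
C: differences are 4, 7, 10, … (increasing by 3 each time); -4, 0, 7, 17, 30, 46 → 65 → 87.
D: always 1 less than the b, so 42, 32, 22, 12, 2, -8 → -18 → -28.
Putting the parts together: (a=gold : b=-17 : c=65 : d=-18) and then (a=silver : b=-27 : c=87 : d=-28).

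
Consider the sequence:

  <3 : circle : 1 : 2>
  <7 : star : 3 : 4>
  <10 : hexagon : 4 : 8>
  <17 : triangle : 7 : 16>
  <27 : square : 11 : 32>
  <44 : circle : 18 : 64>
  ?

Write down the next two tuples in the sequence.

First entry: each term is the sum of the two before it; 3, 7, 10, 17, 27, 44 → 71 → 115.
For the shape, repeats circle → star → hexagon → triangle → square: circle, star, hexagon, triangle, square, circle → star → hexagon.
For the third entry, each term is the sum of the two before it: 1, 3, 4, 7, 11, 18 → 29 → 47.
Fourth entry: ×2 each step; 2, 4, 8, 16, 32, 64 → 128 → 256.
So the next two tuples are <71 : star : 29 : 128> and <115 : hexagon : 47 : 256>.

<71 : star : 29 : 128>, <115 : hexagon : 47 : 256>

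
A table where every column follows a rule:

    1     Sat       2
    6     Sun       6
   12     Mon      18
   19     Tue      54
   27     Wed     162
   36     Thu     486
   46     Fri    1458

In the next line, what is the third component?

First component: differences are 5, 6, 7, … (increasing by 1 each time); 1, 6, 12, 19, 27, 36, 46 → 57.
For the day, runs through the weekdays Mon→Sun: Sat, Sun, Mon, Tue, Wed, Thu, Fri → Sat.
Third component: ×3 each step; 2, 6, 18, 54, 162, 486, 1458 → 4374.

4374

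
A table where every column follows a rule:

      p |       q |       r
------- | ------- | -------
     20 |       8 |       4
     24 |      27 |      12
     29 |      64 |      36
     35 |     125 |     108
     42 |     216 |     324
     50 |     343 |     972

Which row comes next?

59  512  2916

Column p: 20, 24, 29, 35, 42, 50 → 59 (differences are 4, 5, 6, … (increasing by 1 each time)).
Column q: 8, 27, 64, 125, 216, 343 → 512 (perfect cubes: 2³, 3³, 4³, …).
For the column r, ×3 each step: 4, 12, 36, 108, 324, 972 → 2916.
So the next row is 59  512  2916.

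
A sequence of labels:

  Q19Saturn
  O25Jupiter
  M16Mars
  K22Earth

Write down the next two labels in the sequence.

I13Venus then G19Mercury

Letter goes Q, O, M, K → I → G (letters move back 2 places in the alphabet).
Second component — alternating steps +6, −9, +6, −9, …: 19, 25, 16, 22 → 13 → 19.
Planet — runs backward through the planets Mercury→Neptune: Saturn, Jupiter, Mars, Earth → Venus → Mercury.
So the next two labels are I13Venus and G19Mercury.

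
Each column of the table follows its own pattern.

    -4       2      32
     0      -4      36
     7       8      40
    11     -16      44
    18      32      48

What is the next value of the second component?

-64

First component goes -4, 0, 7, 11, 18 → 22 (alternating steps +4, +7, +4, +7, …).
Second component goes 2, -4, 8, -16, 32 → -64 (×(-2) each step).
For the third component, +4 each step: 32, 36, 40, 44, 48 → 52.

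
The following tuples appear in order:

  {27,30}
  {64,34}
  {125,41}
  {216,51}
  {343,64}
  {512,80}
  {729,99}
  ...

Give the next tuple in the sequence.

First component: 27, 64, 125, 216, 343, 512, 729 → 1000 (perfect cubes: 3³, 4³, 5³, …).
Second component: differences are 4, 7, 10, … (increasing by 3 each time); 30, 34, 41, 51, 64, 80, 99 → 121.
Putting it together: {1000,121}.

{1000,121}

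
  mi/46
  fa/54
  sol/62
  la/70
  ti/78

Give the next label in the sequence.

do/86

Note: runs through the solfège scale do→ti, so mi, fa, sol, la, ti → do.
Second component — +8 each step: 46, 54, 62, 70, 78 → 86.
Combining the parts gives do/86.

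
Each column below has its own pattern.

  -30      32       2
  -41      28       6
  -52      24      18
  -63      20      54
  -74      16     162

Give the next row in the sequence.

-85  12  486

For the first component, −11 each step: -30, -41, -52, -63, -74 → -85.
Second component: 32, 28, 24, 20, 16 → 12 (−4 each step).
Third component — ×3 each step: 2, 6, 18, 54, 162 → 486.
Putting it together: -85  12  486.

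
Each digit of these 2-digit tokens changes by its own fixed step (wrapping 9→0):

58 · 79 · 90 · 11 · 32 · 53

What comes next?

74

First digit: +2 each step, mod 10, so 5, 7, 9, 1, 3, 5 → 7.
Second digit goes 8, 9, 0, 1, 2, 3 → 4 (+1 each step, mod 10).
Combining the parts gives 74.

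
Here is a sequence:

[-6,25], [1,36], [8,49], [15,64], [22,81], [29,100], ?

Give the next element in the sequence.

For the first value, +7 each step: -6, 1, 8, 15, 22, 29 → 36.
Second value: perfect squares: 5², 6², 7², …, so 25, 36, 49, 64, 81, 100 → 121.
So the next element is [36,121].

[36,121]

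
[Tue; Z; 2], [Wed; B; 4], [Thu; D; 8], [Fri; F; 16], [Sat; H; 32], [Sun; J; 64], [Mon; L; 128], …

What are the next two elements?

[Tue; N; 256], [Wed; P; 512]

Day: Tue, Wed, Thu, Fri, Sat, Sun, Mon → Tue → Wed (runs through the weekdays Mon→Sun).
Letter: letters move forward 2 places in the alphabet, wrapping Z→A, so Z, B, D, F, H, J, L → N → P.
Third coordinate: ×2 each step, so 2, 4, 8, 16, 32, 64, 128 → 256 → 512.
So the next two elements are [Tue; N; 256] and [Wed; P; 512].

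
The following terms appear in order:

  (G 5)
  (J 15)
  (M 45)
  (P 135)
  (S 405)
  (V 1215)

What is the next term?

(Y 3645)

Letter: letters move forward 3 places in the alphabet, so G, J, M, P, S, V → Y.
Second slot goes 5, 15, 45, 135, 405, 1215 → 3645 (×3 each step).
Putting it together: (Y 3645).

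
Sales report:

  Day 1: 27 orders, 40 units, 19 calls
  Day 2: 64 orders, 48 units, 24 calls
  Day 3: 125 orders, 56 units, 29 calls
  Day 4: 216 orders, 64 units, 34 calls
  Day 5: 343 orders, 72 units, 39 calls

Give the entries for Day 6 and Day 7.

Orders — perfect cubes: 3³, 4³, 5³, …: 27, 64, 125, 216, 343 → 512 → 729.
Units — +8 each step: 40, 48, 56, 64, 72 → 80 → 88.
Calls: +5 each step; 19, 24, 29, 34, 39 → 44 → 49.
Putting the parts together: 512 orders, 80 units, 44 calls and then 729 orders, 88 units, 49 calls.

512 orders, 80 units, 44 calls; 729 orders, 88 units, 49 calls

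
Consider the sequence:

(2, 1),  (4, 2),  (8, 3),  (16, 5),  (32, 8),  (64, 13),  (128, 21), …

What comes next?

First component goes 2, 4, 8, 16, 32, 64, 128 → 256 (×2 each step).
Second component — each term is the sum of the two before it: 1, 2, 3, 5, 8, 13, 21 → 34.
So the next term is (256, 34).

(256, 34)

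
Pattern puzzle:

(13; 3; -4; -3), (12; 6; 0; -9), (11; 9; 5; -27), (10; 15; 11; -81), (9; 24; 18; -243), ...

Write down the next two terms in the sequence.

(8; 39; 26; -729), (7; 63; 35; -2187)

First part: −1 each step, so 13, 12, 11, 10, 9 → 8 → 7.
For the second part, each term is the sum of the two before it: 3, 6, 9, 15, 24 → 39 → 63.
Third part — differences are 4, 5, 6, … (increasing by 1 each time): -4, 0, 5, 11, 18 → 26 → 35.
Fourth part: ×3 each step, so -3, -9, -27, -81, -243 → -729 → -2187.
Putting the parts together: (8; 39; 26; -729) and then (7; 63; 35; -2187).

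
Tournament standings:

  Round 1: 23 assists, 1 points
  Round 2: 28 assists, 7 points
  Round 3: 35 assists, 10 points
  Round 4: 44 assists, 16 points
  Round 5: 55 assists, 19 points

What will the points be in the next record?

25

Points: alternating steps +6, +3, +6, +3, …, so 1, 7, 10, 16, 19 → 25.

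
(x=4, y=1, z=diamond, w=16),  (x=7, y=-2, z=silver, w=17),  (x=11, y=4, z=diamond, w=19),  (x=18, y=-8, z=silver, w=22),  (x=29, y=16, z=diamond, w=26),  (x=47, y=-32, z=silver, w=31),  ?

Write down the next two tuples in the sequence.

For the x, each term is the sum of the two before it: 4, 7, 11, 18, 29, 47 → 76 → 123.
Y — ×(-2) each step: 1, -2, 4, -8, 16, -32 → 64 → -128.
For the z, alternates diamond ↔ silver: diamond, silver, diamond, silver, diamond, silver → diamond → silver.
W: 16, 17, 19, 22, 26, 31 → 37 → 44 (differences are 1, 2, 3, … (increasing by 1 each time)).
So the next two tuples are (x=76, y=64, z=diamond, w=37) and (x=123, y=-128, z=silver, w=44).

(x=76, y=64, z=diamond, w=37), (x=123, y=-128, z=silver, w=44)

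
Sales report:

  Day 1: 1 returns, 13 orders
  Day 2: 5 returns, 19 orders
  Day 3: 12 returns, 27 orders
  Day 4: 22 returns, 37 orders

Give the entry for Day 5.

For the returns, differences are 4, 7, 10, … (increasing by 3 each time): 1, 5, 12, 22 → 35.
Orders: differences are 6, 8, 10, … (increasing by 2 each time), so 13, 19, 27, 37 → 49.
Putting it together: 35 returns, 49 orders.

35 returns, 49 orders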